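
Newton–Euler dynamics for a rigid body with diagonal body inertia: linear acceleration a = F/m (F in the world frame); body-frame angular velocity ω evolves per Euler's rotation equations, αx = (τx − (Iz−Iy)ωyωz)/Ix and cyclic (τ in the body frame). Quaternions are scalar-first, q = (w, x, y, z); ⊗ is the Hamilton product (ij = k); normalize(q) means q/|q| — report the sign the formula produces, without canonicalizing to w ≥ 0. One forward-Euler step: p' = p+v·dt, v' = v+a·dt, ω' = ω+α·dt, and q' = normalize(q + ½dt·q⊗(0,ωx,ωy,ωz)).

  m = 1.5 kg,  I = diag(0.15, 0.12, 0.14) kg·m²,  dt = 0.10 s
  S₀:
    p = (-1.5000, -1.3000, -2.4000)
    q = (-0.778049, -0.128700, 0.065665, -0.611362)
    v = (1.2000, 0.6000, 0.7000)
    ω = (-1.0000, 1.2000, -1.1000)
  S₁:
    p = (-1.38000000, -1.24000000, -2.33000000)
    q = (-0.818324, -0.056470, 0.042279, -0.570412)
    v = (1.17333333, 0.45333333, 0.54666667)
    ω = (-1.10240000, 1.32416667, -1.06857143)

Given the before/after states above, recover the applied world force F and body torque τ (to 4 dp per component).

F = (-0.4000, -2.2000, -2.3000)
τ = (-0.1800, 0.1600, 0.0800)

velocity change Δv = (-0.02666667, -0.14666667, -0.15333333)
applied force F = (-0.4000, -2.2000, -2.3000)
Δω = ω₁−ω₀ = (-0.10240000, 0.12416667, 0.03142857)
τ = I·(Δω/dt) + ω₀×(Iω₀) = (-0.1800, 0.1600, 0.0800)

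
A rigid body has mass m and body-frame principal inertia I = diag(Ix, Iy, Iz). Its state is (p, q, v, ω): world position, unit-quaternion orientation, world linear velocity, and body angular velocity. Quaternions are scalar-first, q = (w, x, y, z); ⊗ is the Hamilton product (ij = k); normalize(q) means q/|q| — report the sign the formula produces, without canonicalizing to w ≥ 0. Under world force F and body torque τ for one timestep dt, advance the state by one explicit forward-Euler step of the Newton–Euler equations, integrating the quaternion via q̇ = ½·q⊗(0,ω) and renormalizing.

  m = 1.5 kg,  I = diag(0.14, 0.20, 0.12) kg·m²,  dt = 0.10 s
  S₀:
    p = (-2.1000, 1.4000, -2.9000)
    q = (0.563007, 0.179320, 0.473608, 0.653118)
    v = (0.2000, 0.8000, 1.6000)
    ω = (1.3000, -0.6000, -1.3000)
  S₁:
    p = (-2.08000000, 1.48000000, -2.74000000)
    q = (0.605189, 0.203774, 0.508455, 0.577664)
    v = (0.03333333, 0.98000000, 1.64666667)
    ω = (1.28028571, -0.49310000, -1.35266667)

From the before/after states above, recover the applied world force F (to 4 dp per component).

v₁ − v₀ = (-0.16666667, 0.18000000, 0.04666667)
F = m·Δv/dt = (-2.5000, 2.7000, 0.7000)

F = (-2.5000, 2.7000, 0.7000)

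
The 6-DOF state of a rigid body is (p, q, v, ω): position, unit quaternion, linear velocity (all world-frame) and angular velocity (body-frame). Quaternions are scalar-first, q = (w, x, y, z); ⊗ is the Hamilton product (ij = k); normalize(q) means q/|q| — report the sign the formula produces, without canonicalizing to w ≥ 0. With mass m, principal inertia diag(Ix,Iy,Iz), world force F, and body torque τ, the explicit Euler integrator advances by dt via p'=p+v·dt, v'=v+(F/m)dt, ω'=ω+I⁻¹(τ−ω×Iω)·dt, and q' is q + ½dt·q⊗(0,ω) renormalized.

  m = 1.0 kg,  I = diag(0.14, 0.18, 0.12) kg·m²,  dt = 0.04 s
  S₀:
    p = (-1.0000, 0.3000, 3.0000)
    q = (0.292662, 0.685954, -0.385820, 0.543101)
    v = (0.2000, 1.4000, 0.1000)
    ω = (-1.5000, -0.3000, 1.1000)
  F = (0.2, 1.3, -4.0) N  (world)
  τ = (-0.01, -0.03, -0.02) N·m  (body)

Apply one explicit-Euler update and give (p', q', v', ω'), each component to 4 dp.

p' = (-0.9920, 0.3560, 3.0040)
q' = (0.2988, 0.6715, -0.4187, 0.5335)
v' = (0.2080, 1.4520, -0.0600)
ω' = (-1.5085, -0.2993, 1.0873)

angular accel α = (-0.2129, 0.0167, -0.3167)
ω + α·dt = (-1.5085, -0.2993, 1.0873)
q⊗(0,ω) = (0.3157739, -0.7004647, -1.6569995, -0.4625880)
q + ½dt·q⊗(0,ω), renormalized = (0.2988, 0.6715, -0.4187, 0.5335)
linear accel F/m = (0.2000, 1.3000, -4.0000)
new position p' = (-0.9920, 0.3560, 3.0040)
v' = v + a·dt = (0.2080, 1.4520, -0.0600)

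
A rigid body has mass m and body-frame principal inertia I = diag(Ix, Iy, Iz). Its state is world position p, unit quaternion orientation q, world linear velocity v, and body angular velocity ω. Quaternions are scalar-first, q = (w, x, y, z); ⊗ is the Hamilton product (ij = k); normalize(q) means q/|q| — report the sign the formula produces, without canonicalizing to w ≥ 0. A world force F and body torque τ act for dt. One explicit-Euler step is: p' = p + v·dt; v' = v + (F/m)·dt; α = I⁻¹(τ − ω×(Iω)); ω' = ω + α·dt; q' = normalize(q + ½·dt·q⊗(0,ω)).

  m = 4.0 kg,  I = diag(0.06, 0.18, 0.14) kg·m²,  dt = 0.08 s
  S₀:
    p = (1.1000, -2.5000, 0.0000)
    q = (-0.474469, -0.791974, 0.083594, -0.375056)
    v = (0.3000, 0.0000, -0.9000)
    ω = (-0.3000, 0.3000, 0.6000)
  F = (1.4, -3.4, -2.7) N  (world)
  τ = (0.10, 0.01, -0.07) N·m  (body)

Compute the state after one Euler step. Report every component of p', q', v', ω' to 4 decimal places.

p' = (1.1240, -2.5000, -0.0720)
q' = (-0.4758, -0.7794, 0.1014, -0.3948)
v' = (0.3280, -0.0680, -0.9540)
ω' = (-0.1571, 0.2980, 0.5662)

(τ − ω×Iω)/I = (1.7867, -0.0244, -0.4229)
new body rate ω' = (-0.1571, 0.2980, 0.5662)
Hamilton product q⊗(0,ω) = (-0.0376368, 0.3050139, 0.4453605, -0.4971954)
updated quaternion q' = (-0.4758, -0.7794, 0.1014, -0.3948)
a = F/m = (0.3500, -0.8500, -0.6750)
p' = p + v·dt = (1.1240, -2.5000, -0.0720)
v + (F/m)dt = (0.3280, -0.0680, -0.9540)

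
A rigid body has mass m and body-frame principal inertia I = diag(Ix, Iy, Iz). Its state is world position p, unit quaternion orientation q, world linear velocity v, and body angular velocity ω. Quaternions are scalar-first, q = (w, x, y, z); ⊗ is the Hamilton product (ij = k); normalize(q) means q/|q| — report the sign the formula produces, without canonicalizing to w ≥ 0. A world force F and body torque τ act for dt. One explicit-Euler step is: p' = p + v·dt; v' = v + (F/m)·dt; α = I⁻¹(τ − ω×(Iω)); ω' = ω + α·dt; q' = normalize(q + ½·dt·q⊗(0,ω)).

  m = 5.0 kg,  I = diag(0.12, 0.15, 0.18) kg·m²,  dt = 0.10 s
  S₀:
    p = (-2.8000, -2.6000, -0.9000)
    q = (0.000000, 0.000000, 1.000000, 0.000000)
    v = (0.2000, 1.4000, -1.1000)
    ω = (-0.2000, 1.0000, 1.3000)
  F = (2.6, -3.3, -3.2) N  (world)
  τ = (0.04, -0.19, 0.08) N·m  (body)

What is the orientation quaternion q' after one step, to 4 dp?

q' = (-0.0498, 0.0648, 0.9966, 0.0100)

2q̇ = q⊗(0,ω) = (-1.0000000, 1.3000000, 0.0000000, 0.2000000)
q' = normalize(q + ½dt·q⊗(0,ω)) = (-0.0498, 0.0648, 0.9966, 0.0100)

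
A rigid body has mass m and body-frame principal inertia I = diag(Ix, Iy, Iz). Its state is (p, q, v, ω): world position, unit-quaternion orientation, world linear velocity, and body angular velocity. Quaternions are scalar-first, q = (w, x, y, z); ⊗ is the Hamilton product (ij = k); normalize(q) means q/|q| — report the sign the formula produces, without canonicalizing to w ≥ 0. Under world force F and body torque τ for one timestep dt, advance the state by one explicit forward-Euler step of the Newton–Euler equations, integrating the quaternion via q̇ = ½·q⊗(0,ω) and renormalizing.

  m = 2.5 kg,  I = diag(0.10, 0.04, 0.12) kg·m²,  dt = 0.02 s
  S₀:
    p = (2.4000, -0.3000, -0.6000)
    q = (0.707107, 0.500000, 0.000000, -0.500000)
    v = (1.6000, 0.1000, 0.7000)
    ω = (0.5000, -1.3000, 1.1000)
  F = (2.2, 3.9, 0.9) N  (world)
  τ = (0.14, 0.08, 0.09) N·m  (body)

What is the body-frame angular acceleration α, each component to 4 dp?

α = (2.5440, 2.2750, 0.4250)

precession coupling ω×(Iω) = (-0.1144, -0.0110, 0.0390)
(τ − ω×Iω)/I = (2.5440, 2.2750, 0.4250)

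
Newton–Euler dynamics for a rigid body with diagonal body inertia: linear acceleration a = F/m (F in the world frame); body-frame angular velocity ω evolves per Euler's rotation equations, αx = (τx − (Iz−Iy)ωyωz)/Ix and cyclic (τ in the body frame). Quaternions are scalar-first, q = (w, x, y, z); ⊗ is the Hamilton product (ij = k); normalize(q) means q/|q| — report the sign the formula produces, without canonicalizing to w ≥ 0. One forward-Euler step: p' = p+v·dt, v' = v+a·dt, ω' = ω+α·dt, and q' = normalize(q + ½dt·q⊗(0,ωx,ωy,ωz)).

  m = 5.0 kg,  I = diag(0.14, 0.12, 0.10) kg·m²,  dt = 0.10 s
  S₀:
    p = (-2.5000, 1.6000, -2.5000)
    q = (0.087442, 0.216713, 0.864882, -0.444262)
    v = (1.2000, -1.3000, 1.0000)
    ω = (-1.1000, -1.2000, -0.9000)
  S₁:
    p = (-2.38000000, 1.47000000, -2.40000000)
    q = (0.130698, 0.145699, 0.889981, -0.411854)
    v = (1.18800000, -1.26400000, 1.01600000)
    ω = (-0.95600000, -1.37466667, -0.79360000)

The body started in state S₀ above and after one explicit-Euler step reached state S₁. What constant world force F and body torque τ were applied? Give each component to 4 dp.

F = (-0.6000, 1.8000, 0.8000)
τ = (0.1800, -0.1700, 0.0800)

velocity change Δv = (-0.01200000, 0.03600000, 0.01600000)
applied force F = (-0.6000, 1.8000, 0.8000)
rate change Δω = (0.14400000, -0.17466667, 0.10640000)
ω₀×(Iω₀) = (-0.0216, 0.0396, -0.0264)
I·α + gyro = (0.1800, -0.1700, 0.0800)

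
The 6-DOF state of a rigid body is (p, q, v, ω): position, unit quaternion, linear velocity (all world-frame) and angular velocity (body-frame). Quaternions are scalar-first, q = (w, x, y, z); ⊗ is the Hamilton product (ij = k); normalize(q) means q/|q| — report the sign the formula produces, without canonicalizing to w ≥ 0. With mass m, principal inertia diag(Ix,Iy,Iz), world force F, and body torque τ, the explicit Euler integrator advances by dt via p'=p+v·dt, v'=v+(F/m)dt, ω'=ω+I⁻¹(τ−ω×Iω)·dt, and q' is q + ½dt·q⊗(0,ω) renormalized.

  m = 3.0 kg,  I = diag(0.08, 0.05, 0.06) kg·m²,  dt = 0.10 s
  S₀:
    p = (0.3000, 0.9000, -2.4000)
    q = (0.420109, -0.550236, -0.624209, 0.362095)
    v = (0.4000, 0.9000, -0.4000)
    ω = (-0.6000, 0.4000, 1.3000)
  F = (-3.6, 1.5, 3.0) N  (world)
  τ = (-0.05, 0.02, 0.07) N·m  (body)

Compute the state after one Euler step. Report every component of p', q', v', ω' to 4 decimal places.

angular accel α = (-0.6900, 0.7120, 1.0467)
ω + α·dt = (-0.6690, 0.4712, 1.4047)
Hamilton product q⊗(0,ω) = (-0.5511815, -1.2083751, 0.6660934, -0.0484781)
q + ½dt·q⊗(0,ω), renormalized = (0.3915, -0.6090, -0.5893, 0.3587)
a = (-1.2000, 0.5000, 1.0000)
new position p' = (0.3400, 0.9900, -2.4400)
v' = v + a·dt = (0.2800, 0.9500, -0.3000)

p' = (0.3400, 0.9900, -2.4400)
q' = (0.3915, -0.6090, -0.5893, 0.3587)
v' = (0.2800, 0.9500, -0.3000)
ω' = (-0.6690, 0.4712, 1.4047)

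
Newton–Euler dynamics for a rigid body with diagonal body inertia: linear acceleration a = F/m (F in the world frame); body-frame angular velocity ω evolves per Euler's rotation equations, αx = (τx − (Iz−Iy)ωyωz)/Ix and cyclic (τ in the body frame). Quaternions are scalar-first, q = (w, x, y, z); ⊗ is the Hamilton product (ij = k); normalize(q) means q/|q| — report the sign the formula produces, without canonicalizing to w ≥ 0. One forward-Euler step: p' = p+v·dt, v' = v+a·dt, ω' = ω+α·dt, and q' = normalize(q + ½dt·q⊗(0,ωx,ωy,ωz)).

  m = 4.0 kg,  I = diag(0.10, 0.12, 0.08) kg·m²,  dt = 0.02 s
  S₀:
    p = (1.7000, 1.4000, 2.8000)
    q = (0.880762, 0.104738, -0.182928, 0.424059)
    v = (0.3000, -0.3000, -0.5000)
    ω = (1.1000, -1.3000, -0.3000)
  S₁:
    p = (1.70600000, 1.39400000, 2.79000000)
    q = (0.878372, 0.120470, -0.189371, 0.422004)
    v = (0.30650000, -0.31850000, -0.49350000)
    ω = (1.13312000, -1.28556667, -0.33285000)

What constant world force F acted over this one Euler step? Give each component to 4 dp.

v₁ − v₀ = (0.00650000, -0.01850000, 0.00650000)
applied force F = (1.3000, -3.7000, 1.3000)

F = (1.3000, -3.7000, 1.3000)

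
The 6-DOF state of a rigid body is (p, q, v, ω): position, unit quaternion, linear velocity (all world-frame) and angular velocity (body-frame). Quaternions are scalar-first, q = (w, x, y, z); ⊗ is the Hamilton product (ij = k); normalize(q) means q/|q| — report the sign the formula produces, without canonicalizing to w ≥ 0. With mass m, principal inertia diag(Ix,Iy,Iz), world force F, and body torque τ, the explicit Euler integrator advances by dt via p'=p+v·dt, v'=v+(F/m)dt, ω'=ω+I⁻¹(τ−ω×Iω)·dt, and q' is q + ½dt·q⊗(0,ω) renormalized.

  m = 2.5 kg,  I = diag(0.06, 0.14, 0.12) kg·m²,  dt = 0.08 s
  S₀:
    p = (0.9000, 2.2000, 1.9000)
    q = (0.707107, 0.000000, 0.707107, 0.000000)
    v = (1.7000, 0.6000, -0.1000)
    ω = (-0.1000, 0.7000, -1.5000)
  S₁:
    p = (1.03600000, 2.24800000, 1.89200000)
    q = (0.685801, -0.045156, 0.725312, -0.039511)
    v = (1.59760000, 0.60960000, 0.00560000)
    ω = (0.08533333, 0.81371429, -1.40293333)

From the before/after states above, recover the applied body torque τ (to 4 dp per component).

τ = (0.1600, 0.1900, 0.1400)

rate change Δω = (0.18533333, 0.11371429, 0.09706667)
gyro term ω₀×Iω₀ = (0.0210, -0.0090, -0.0056)
applied torque τ = (0.1600, 0.1900, 0.1400)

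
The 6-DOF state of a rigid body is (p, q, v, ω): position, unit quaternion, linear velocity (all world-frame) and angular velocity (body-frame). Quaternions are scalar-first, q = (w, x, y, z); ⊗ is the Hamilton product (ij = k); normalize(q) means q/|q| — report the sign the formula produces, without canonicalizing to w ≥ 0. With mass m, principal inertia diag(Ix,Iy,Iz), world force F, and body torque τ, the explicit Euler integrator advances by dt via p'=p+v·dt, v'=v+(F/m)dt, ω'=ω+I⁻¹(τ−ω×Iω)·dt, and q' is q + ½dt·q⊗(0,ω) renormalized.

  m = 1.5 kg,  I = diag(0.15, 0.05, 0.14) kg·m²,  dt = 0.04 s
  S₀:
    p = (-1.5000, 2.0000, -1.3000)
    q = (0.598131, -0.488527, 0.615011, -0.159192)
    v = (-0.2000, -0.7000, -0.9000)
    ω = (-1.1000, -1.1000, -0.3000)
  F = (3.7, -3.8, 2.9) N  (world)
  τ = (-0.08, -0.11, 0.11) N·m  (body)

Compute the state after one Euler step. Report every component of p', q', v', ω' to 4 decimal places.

precession coupling ω×(Iω) = (0.0297, 0.0033, -0.1210)
angular accel α = (-0.7313, -2.2660, 1.6500)
ω' = ω + α·dt = (-1.1293, -1.1906, -0.2340)
q⊗(0,ω) = (0.0913748, -1.0175586, -0.6293910, 1.0344525)
q' = normalize(q + ½dt·q⊗(0,ω)) = (0.5997, -0.5086, 0.6021, -0.1384)
linear accel F/m = (2.4667, -2.5333, 1.9333)
p' = p + v·dt = (-1.5080, 1.9720, -1.3360)
v + (F/m)dt = (-0.1013, -0.8013, -0.8227)

p' = (-1.5080, 1.9720, -1.3360)
q' = (0.5997, -0.5086, 0.6021, -0.1384)
v' = (-0.1013, -0.8013, -0.8227)
ω' = (-1.1293, -1.1906, -0.2340)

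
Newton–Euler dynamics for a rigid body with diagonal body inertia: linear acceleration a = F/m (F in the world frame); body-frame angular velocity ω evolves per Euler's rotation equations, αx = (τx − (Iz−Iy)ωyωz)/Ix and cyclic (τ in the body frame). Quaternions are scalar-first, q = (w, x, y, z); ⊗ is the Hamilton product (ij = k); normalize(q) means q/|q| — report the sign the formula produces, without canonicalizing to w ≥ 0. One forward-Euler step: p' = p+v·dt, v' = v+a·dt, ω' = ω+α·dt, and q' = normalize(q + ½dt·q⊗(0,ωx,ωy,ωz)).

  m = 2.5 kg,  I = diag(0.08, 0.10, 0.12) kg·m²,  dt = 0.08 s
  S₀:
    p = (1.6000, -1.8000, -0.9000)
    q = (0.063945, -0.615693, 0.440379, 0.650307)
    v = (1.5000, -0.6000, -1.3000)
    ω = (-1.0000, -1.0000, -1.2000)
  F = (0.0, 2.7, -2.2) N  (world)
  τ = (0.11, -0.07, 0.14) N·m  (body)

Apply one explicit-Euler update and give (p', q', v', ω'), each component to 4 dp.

p' = (1.7200, -1.8480, -1.0040)
q' = (0.0879, -0.6117, 0.3812, 0.6876)
v' = (1.5000, -0.5136, -1.3704)
ω' = (-0.9140, -1.0176, -1.1200)

ω×(Iω) gyroscopic = (0.0240, -0.0480, 0.0200)
(τ − ω×Iω)/I = (1.0750, -0.2200, 1.0000)
ω' = ω + α·dt = (-0.9140, -1.0176, -1.1200)
Hamilton product q⊗(0,ω) = (0.6050544, 0.0579072, -1.4530836, 0.9793380)
updated quaternion q' = (0.0879, -0.6117, 0.3812, 0.6876)
p + v·dt = (1.7200, -1.8480, -1.0040)
v' = v + a·dt = (1.5000, -0.5136, -1.3704)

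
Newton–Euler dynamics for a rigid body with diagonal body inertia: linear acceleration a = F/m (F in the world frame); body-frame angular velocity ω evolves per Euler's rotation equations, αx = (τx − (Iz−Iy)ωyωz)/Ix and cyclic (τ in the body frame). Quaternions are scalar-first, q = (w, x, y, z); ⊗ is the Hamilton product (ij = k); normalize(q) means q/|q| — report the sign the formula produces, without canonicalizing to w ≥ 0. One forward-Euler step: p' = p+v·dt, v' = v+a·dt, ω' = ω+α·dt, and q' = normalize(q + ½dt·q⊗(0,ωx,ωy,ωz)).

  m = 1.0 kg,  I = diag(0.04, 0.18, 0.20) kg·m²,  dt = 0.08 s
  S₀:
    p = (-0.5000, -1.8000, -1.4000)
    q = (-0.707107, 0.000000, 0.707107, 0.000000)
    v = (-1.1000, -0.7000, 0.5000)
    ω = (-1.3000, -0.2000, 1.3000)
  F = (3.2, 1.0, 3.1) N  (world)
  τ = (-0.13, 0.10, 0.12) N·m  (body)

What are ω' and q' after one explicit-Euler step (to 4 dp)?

ω' = (-1.5496, -0.2757, 1.3334)
q' = (-0.6995, 0.0733, 0.7108, 0.0000)

gyro term ω×Iω = (-0.0052, 0.2704, 0.0364)
α = I⁻¹(τ − ω×Iω) = (-3.1200, -0.9467, 0.4180)
ω' = ω + α·dt = (-1.5496, -0.2757, 1.3334)
Hamilton product q⊗(0,ω) = (0.1414214, 1.8384782, 0.1414214, 0.0000000)
updated quaternion q' = (-0.6995, 0.0733, 0.7108, 0.0000)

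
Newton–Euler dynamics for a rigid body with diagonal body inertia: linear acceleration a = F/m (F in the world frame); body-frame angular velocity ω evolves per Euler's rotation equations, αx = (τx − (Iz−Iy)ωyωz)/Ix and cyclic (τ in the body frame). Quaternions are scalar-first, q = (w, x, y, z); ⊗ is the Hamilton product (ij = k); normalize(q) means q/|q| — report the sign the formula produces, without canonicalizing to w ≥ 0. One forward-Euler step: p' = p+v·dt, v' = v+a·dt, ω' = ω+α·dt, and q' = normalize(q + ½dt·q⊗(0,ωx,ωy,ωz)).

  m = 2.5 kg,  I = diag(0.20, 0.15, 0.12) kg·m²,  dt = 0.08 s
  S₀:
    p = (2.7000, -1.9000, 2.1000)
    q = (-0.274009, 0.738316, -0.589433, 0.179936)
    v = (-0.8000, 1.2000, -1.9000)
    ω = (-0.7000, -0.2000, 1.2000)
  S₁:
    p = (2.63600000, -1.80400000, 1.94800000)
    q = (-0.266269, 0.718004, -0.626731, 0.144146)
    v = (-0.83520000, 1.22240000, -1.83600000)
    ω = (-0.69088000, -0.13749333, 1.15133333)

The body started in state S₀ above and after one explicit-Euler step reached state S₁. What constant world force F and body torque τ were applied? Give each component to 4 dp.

velocity change Δv = (-0.03520000, 0.02240000, 0.06400000)
F = m·Δv/dt = (-1.1000, 0.7000, 2.0000)
Δω = ω₁−ω₀ = (0.00912000, 0.06250667, -0.04866667)
precession coupling = (0.0072, -0.0672, -0.0070)
I·α + gyro = (0.0300, 0.0500, -0.0800)

F = (-1.1000, 0.7000, 2.0000)
τ = (0.0300, 0.0500, -0.0800)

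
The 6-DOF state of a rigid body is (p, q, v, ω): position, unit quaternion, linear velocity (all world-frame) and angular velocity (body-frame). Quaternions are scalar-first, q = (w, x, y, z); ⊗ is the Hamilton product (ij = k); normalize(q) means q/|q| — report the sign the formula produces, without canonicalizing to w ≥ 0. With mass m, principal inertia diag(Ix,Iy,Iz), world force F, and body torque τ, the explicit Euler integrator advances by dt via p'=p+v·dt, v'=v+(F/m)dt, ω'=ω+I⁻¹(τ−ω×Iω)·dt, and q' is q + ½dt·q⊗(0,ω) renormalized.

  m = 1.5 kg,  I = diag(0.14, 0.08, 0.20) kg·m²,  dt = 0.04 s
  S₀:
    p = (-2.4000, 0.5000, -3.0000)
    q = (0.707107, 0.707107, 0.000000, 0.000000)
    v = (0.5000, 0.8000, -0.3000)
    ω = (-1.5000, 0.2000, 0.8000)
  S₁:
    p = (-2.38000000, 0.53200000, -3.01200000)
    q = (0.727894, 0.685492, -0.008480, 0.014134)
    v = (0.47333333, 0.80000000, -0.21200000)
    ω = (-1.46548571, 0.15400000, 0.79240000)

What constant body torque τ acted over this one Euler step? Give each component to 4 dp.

Δω = ω₁−ω₀ = (0.03451429, -0.04600000, -0.00760000)
precession coupling = (0.0192, 0.0720, 0.0180)
applied torque τ = (0.1400, -0.0200, -0.0200)

τ = (0.1400, -0.0200, -0.0200)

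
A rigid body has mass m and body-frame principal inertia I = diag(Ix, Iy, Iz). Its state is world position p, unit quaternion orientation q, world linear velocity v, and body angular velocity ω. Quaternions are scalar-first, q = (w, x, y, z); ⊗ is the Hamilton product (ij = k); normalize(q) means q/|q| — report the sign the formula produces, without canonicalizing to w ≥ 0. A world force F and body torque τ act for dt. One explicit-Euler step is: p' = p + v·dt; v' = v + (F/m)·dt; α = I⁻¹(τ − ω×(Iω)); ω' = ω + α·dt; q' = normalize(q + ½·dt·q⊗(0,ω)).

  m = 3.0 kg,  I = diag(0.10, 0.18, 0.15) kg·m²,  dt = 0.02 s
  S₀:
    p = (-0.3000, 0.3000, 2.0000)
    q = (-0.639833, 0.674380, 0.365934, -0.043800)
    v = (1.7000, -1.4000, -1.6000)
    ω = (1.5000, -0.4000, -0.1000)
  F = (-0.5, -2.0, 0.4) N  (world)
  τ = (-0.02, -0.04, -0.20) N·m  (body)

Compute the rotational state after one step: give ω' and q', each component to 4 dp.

ω' = (1.4962, -0.4053, -0.1203)
q' = (-0.6485, 0.6642, 0.3685, -0.0513)

gyro term ω×Iω = (-0.0012, 0.0075, -0.0480)
angular accel α = (-0.1880, -0.2639, -1.0133)
new body rate ω' = (1.4962, -0.4053, -0.1203)
Hamilton product q⊗(0,ω) = (-0.8695764, -1.0138629, 0.2576712, -0.7546697)
updated quaternion q' = (-0.6485, 0.6642, 0.3685, -0.0513)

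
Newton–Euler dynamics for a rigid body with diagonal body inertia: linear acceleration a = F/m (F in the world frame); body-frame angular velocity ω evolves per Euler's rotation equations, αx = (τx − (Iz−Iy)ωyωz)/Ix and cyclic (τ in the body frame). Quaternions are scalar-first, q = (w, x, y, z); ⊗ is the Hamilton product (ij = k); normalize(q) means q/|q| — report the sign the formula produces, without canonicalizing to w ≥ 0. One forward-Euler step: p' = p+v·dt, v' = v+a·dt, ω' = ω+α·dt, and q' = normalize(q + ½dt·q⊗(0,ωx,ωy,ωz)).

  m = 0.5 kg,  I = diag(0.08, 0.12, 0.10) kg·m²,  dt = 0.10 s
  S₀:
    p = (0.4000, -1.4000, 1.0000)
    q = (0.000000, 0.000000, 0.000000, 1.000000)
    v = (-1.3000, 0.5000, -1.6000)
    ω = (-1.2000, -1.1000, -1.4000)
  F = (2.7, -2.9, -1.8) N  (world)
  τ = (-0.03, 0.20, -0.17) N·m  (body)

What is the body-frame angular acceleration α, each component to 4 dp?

gyro term ω×Iω = (-0.0308, -0.0336, 0.0528)
angular accel α = (0.0100, 1.9467, -2.2280)

α = (0.0100, 1.9467, -2.2280)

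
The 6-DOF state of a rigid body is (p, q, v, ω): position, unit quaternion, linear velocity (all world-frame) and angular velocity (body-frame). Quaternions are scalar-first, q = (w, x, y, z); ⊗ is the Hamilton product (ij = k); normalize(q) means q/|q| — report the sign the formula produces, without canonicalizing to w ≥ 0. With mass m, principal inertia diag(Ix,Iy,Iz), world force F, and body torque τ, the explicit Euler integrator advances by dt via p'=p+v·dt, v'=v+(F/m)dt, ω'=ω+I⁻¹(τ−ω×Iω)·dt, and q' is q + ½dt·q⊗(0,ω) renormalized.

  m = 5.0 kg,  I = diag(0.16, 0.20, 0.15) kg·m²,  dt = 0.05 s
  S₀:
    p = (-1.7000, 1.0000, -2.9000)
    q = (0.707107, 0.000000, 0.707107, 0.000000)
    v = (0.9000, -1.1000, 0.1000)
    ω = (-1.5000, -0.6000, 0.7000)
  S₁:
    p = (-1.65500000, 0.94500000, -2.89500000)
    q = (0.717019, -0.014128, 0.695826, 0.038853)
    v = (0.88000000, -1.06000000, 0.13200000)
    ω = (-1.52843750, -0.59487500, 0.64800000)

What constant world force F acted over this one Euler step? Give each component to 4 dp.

Δv = v₁−v₀ = (-0.02000000, 0.04000000, 0.03200000)
F = m·Δv/dt = (-2.0000, 4.0000, 3.2000)

F = (-2.0000, 4.0000, 3.2000)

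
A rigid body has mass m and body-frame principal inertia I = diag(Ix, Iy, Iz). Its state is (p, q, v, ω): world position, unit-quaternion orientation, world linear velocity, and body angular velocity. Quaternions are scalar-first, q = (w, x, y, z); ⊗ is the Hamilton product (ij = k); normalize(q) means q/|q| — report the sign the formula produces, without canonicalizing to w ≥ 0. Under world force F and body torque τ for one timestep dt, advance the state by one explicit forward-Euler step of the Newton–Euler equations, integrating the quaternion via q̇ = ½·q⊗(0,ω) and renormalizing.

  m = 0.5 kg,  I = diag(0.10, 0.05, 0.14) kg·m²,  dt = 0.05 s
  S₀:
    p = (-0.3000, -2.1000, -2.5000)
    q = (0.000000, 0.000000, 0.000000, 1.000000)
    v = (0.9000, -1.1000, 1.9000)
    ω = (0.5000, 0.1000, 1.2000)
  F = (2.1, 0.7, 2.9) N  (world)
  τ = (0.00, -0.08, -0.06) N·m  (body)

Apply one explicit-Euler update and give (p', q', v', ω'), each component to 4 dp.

p' = (-0.2550, -2.1550, -2.4050)
q' = (-0.0300, -0.0025, 0.0125, 0.9995)
v' = (1.1100, -1.0300, 2.1900)
ω' = (0.4946, 0.0440, 1.1795)

p + v·dt = (-0.2550, -2.1550, -2.4050)
new velocity v' = (1.1100, -1.0300, 2.1900)
precession coupling ω×(Iω) = (0.0108, -0.0240, -0.0025)
α = I⁻¹(τ − ω×Iω) = (-0.1080, -1.1200, -0.4107)
ω' = ω + α·dt = (0.4946, 0.0440, 1.1795)
q⊗(0,ω) = (-1.2000000, -0.1000000, 0.5000000, 0.0000000)
updated quaternion q' = (-0.0300, -0.0025, 0.0125, 0.9995)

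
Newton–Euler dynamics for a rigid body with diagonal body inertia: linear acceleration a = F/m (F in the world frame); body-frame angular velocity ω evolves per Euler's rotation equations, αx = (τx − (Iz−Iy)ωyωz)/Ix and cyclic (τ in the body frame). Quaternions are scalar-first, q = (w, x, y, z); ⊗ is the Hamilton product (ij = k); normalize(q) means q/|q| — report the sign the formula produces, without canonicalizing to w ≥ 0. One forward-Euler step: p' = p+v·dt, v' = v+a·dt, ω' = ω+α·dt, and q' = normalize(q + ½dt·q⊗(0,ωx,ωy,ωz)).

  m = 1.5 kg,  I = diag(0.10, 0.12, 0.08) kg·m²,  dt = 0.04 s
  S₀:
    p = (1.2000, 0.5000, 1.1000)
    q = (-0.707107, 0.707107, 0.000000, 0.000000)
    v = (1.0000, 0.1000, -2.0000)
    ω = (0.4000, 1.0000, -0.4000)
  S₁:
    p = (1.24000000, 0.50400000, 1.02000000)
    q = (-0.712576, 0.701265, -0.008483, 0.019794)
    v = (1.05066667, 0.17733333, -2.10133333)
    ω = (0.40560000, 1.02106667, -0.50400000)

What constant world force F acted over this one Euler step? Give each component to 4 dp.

F = (1.9000, 2.9000, -3.8000)

velocity change Δv = (0.05066667, 0.07733333, -0.10133333)
applied force F = (1.9000, 2.9000, -3.8000)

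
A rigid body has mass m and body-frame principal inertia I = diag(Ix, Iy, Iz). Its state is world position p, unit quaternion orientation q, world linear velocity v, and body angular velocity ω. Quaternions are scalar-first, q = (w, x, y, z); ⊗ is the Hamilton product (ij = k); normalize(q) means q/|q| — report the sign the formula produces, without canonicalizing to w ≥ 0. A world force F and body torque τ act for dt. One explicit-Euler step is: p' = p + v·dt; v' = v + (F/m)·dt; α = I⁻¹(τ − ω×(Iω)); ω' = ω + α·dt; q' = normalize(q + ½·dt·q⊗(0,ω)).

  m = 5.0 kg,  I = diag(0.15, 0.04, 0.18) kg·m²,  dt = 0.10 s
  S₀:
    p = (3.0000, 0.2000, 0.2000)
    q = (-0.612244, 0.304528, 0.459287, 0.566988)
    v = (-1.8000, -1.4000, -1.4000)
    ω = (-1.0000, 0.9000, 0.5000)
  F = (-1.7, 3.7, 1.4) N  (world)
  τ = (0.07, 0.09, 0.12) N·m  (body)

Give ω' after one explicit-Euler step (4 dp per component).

ω' = (-0.9953, 1.0875, 0.5117)

angular accel α = (0.0467, 1.8750, 0.1167)
ω + α·dt = (-0.9953, 1.0875, 0.5117)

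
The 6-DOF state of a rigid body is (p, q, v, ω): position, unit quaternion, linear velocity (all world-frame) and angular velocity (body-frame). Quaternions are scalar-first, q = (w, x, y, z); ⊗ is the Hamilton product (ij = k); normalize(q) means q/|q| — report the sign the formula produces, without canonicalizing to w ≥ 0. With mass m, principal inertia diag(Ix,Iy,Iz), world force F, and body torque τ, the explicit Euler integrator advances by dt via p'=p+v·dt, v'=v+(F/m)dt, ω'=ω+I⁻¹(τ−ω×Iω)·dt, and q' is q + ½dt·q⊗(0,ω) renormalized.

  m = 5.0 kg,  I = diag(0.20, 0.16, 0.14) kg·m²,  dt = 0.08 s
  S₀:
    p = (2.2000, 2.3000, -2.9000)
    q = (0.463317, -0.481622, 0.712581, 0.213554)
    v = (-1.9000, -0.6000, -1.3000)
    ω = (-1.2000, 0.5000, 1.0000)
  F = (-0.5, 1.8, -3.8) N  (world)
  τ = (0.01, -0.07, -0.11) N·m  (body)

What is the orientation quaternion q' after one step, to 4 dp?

q⊗(0,ω) = (-1.1477909, 0.0498236, 0.4570157, 1.0776032)
updated quaternion q' = (0.4165, -0.4786, 0.7293, 0.2561)

q' = (0.4165, -0.4786, 0.7293, 0.2561)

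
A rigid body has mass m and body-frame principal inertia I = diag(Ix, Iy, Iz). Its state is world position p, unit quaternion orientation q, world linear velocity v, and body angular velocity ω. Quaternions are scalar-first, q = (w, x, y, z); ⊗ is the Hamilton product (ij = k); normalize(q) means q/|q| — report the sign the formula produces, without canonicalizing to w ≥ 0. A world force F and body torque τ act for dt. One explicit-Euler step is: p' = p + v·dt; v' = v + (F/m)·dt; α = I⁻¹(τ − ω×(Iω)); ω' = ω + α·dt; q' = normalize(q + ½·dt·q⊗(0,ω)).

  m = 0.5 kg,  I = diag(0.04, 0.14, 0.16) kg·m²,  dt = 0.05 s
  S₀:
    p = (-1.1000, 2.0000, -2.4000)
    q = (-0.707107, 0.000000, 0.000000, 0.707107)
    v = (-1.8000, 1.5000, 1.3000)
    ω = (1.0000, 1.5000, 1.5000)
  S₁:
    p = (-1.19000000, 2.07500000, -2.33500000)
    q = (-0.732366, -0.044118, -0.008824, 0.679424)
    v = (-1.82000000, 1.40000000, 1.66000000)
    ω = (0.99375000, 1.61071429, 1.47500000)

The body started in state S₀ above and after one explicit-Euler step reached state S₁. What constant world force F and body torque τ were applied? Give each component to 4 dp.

ω₁ − ω₀ = (-0.00625000, 0.11071429, -0.02500000)
precession coupling = (0.0450, -0.1800, 0.1500)
I·α + gyro = (0.0400, 0.1300, 0.0700)
velocity change Δv = (-0.02000000, -0.10000000, 0.36000000)
F = m·Δv/dt = (-0.2000, -1.0000, 3.6000)

F = (-0.2000, -1.0000, 3.6000)
τ = (0.0400, 0.1300, 0.0700)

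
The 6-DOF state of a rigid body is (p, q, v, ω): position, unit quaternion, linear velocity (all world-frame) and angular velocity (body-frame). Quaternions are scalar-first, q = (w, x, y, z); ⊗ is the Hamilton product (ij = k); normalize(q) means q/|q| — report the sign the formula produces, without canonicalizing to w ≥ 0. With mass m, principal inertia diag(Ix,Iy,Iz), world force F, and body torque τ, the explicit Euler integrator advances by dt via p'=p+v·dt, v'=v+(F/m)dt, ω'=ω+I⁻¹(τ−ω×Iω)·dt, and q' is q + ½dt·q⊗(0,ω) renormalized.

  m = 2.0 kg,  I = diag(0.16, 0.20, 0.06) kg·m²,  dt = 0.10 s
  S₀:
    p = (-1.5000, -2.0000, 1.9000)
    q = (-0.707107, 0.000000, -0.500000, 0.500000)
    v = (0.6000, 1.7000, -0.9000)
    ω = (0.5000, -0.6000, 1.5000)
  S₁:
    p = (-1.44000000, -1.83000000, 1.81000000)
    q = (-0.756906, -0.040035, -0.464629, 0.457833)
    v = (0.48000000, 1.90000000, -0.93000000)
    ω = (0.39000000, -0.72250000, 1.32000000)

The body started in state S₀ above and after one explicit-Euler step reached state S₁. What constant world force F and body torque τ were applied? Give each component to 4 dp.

F = (-2.4000, 4.0000, -0.6000)
τ = (-0.0500, -0.1700, -0.1200)

velocity change Δv = (-0.12000000, 0.20000000, -0.03000000)
applied force F = (-2.4000, 4.0000, -0.6000)
ω₁ − ω₀ = (-0.11000000, -0.12250000, -0.18000000)
applied torque τ = (-0.0500, -0.1700, -0.1200)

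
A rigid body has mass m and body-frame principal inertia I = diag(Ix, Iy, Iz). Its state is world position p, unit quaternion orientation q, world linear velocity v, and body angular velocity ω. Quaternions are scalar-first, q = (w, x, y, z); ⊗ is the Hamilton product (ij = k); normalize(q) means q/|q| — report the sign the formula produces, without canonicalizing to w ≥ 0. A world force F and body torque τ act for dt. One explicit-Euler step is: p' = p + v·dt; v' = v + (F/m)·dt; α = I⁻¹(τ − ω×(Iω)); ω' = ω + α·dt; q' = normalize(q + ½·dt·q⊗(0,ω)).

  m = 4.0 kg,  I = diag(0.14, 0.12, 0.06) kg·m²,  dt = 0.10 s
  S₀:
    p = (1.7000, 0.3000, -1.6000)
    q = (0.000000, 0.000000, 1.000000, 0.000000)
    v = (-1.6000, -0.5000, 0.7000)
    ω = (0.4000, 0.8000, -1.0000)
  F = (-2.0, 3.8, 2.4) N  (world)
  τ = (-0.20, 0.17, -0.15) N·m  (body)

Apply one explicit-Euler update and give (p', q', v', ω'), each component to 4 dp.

p' = (1.5400, 0.2500, -1.5300)
q' = (-0.0399, -0.0499, 0.9978, -0.0200)
v' = (-1.6500, -0.4050, 0.7600)
ω' = (0.2229, 0.9683, -1.2393)

angular accel α = (-1.7714, 1.6833, -2.3933)
new body rate ω' = (0.2229, 0.9683, -1.2393)
2q̇ = q⊗(0,ω) = (-0.8000000, -1.0000000, 0.0000000, -0.4000000)
updated quaternion q' = (-0.0399, -0.0499, 0.9978, -0.0200)
a = (-0.5000, 0.9500, 0.6000)
p + v·dt = (1.5400, 0.2500, -1.5300)
v' = v + a·dt = (-1.6500, -0.4050, 0.7600)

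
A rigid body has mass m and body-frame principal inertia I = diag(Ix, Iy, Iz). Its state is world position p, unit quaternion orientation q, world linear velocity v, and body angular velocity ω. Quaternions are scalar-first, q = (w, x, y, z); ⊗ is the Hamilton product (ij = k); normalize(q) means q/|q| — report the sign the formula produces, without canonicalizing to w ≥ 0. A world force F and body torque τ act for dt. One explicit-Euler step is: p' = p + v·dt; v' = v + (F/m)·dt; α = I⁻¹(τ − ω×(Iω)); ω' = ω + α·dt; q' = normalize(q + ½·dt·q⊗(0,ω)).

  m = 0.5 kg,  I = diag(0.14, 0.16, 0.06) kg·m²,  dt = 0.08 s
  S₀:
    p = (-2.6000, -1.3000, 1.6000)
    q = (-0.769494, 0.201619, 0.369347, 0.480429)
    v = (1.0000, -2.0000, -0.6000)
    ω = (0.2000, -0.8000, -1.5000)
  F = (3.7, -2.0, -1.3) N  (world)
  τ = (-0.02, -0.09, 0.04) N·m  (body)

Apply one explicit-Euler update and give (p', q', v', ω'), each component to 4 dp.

ω×(Iω) gyroscopic = (-0.1200, -0.0240, -0.0032)
angular accel α = (0.7143, -0.4125, 0.7200)
ω + α·dt = (0.2571, -0.8330, -1.4424)
q⊗(0,ω) = (0.9757973, -0.3235761, 1.0141095, 0.9190764)
updated quaternion q' = (-0.7288, 0.1882, 0.4090, 0.5160)
linear accel F/m = (7.4000, -4.0000, -2.6000)
new position p' = (-2.5200, -1.4600, 1.5520)
new velocity v' = (1.5920, -2.3200, -0.8080)

p' = (-2.5200, -1.4600, 1.5520)
q' = (-0.7288, 0.1882, 0.4090, 0.5160)
v' = (1.5920, -2.3200, -0.8080)
ω' = (0.2571, -0.8330, -1.4424)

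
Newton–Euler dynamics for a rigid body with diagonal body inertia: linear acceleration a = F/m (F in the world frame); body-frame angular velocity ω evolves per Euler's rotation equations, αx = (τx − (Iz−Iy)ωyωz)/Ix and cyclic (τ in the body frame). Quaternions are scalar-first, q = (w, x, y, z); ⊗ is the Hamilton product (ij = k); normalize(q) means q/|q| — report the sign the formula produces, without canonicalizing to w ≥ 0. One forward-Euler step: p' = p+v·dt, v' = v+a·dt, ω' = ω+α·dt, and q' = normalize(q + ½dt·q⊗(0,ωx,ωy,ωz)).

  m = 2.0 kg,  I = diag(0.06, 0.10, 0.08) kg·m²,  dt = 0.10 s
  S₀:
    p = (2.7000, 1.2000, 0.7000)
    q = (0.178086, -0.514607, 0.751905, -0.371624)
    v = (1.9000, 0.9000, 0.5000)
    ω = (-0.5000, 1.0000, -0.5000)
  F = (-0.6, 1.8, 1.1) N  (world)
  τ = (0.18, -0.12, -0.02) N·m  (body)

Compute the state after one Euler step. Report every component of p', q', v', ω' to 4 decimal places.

a = F/m = (-0.3000, 0.9000, 0.5500)
p' = p + v·dt = (2.8900, 1.2900, 0.7500)
v' = v + a·dt = (1.8700, 0.9900, 0.5550)
(τ − ω×Iω)/I = (2.8333, -1.1500, 0.0000)
new body rate ω' = (-0.2167, 0.8850, -0.5000)
2q̇ = q⊗(0,ω) = (-1.1950205, -0.0933715, 0.1065945, -0.2276975)
updated quaternion q' = (0.1181, -0.5183, 0.7558, -0.3823)

p' = (2.8900, 1.2900, 0.7500)
q' = (0.1181, -0.5183, 0.7558, -0.3823)
v' = (1.8700, 0.9900, 0.5550)
ω' = (-0.2167, 0.8850, -0.5000)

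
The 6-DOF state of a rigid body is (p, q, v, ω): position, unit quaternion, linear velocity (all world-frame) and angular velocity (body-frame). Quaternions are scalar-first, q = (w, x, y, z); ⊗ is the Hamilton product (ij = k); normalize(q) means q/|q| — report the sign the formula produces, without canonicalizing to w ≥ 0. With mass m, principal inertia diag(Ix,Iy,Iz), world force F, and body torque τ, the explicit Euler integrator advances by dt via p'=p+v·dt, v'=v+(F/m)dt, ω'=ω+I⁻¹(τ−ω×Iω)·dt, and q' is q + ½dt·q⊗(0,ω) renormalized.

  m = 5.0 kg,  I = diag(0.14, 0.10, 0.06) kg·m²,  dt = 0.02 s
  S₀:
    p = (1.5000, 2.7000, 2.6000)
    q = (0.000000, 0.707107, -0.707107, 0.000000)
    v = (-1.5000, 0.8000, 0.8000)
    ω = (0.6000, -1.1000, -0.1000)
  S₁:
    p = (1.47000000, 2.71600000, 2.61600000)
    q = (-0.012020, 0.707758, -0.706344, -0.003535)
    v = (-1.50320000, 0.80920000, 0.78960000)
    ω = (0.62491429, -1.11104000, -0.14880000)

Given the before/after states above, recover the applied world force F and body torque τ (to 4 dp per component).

F = (-0.8000, 2.3000, -2.6000)
τ = (0.1700, -0.0600, -0.1200)

v₁ − v₀ = (-0.00320000, 0.00920000, -0.01040000)
applied force F = (-0.8000, 2.3000, -2.6000)
rate change Δω = (0.02491429, -0.01104000, -0.04880000)
ω₀×(Iω₀) = (-0.0044, -0.0048, 0.0264)
τ = I·(Δω/dt) + ω₀×(Iω₀) = (0.1700, -0.0600, -0.1200)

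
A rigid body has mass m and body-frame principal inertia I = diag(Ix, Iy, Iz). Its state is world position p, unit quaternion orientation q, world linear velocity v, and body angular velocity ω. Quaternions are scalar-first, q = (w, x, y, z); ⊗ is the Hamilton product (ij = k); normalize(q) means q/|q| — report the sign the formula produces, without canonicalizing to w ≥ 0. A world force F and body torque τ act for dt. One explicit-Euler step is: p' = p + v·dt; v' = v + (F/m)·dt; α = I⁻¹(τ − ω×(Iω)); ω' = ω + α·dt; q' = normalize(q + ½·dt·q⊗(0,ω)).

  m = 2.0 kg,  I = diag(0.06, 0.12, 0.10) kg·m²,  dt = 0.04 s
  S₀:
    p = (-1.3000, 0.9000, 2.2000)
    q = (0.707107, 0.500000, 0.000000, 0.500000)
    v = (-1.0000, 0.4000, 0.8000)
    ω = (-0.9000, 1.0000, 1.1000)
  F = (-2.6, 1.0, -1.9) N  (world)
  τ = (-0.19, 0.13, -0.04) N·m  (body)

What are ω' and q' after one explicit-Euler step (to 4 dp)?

ω×(Iω) gyroscopic = (-0.0220, 0.0396, -0.0540)
(τ − ω×Iω)/I = (-2.8000, 0.7533, 0.1400)
new body rate ω' = (-1.0120, 1.0301, 1.1056)
Hamilton product q⊗(0,ω) = (-0.1000000, -1.1363963, -0.2928930, 1.2778177)
updated quaternion q' = (0.7047, 0.4770, -0.0059, 0.5252)

ω' = (-1.0120, 1.0301, 1.1056)
q' = (0.7047, 0.4770, -0.0059, 0.5252)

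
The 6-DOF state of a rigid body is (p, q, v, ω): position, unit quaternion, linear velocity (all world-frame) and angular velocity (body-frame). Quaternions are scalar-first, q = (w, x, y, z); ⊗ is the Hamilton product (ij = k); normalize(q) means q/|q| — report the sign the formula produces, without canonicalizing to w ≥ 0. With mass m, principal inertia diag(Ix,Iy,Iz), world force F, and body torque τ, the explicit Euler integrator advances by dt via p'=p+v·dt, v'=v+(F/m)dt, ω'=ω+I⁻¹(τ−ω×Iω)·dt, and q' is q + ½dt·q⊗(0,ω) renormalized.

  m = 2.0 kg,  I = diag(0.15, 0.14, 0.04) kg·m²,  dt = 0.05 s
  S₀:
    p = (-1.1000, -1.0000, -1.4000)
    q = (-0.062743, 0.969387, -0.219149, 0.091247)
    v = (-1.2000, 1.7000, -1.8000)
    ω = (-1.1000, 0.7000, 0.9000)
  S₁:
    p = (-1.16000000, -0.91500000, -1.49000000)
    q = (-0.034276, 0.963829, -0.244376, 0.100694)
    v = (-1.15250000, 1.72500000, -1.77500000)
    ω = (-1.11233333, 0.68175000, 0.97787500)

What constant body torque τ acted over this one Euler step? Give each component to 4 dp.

Δω = ω₁−ω₀ = (-0.01233333, -0.01825000, 0.07787500)
τ = I·(Δω/dt) + ω₀×(Iω₀) = (-0.1000, -0.1600, 0.0700)

τ = (-0.1000, -0.1600, 0.0700)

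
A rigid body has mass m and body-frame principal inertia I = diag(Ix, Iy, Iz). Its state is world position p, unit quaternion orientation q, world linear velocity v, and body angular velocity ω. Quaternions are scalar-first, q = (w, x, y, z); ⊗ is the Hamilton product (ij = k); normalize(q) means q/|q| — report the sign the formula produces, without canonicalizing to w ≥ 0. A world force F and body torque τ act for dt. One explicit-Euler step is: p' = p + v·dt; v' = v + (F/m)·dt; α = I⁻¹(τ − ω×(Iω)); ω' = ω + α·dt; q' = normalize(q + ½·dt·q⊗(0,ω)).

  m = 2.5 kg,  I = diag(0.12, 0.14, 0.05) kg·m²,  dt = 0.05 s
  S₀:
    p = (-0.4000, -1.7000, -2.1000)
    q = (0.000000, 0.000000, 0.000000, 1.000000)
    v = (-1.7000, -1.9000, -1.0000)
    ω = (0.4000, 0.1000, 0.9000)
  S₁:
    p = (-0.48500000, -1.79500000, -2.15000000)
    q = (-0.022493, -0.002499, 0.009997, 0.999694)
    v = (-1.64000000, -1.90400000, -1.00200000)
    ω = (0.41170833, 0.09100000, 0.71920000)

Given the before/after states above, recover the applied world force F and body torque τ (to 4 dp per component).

ω₁ − ω₀ = (0.01170833, -0.00900000, -0.18080000)
gyro term ω₀×Iω₀ = (-0.0081, 0.0252, 0.0008)
τ = I·(Δω/dt) + ω₀×(Iω₀) = (0.0200, 0.0000, -0.1800)
Δv = v₁−v₀ = (0.06000000, -0.00400000, -0.00200000)
F = m·Δv/dt = (3.0000, -0.2000, -0.1000)

F = (3.0000, -0.2000, -0.1000)
τ = (0.0200, 0.0000, -0.1800)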